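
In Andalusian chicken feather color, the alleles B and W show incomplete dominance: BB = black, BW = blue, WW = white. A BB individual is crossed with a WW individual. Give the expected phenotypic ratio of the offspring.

Punnett square for BB × WW:
Offspring genotypes: 4 BW
Phenotype counts: 4 blue
Ratio: all blue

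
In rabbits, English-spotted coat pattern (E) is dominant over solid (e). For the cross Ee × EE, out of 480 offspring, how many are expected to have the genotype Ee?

Punnett square for Ee × EE:
Offspring genotypes: 2 EE, 2 Ee
Total offspring: 4
Count with target: 2
Probability: 2/4 = 1/2
Expected count = 1/2 × 480 = 240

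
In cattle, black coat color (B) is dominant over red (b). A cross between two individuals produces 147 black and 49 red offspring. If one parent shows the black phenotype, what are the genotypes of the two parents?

Observed offspring: 147 black, 49 red
The observed ratio simplifies to 3:1. Red (bb) offspring appear, so each parent must contribute one b allele. The parent stated to show black carries B, so it is Bb. The other parent is then either Bb or bb: Bb × bb would give a 1:1 split, whereas Bb × Bb gives 3:1 — matching the data. So both parents are heterozygous (Bb × Bb).
Parent genotypes: Bb × Bb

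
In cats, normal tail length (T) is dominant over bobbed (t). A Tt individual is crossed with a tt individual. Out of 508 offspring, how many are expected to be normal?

Punnett square for Tt × tt:
Offspring genotypes: 2 Tt, 2 tt
normal: 2, bobbed: 2
normal: 2 out of 4 → fraction 1/2
Expected count = 1/2 × 508 = 254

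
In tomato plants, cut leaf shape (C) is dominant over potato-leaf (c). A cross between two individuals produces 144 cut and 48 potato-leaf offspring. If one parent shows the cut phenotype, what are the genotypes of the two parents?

Observed offspring: 144 cut, 48 potato-leaf
The observed ratio simplifies to 3:1. Potato-leaf (cc) offspring appear, so each parent must contribute one c allele. The parent stated to show cut carries C, so it is Cc. The other parent is then either Cc or cc: Cc × cc would give a 1:1 split, whereas Cc × Cc gives 3:1 — matching the data. So both parents are heterozygous (Cc × Cc).
Parent genotypes: Cc × Cc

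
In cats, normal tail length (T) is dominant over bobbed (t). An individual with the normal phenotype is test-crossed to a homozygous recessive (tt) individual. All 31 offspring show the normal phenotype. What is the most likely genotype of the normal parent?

Test cross: ? × tt
All offspring are normal.
If the unknown parent were heterozygous (Tt), about half of 31 offspring would be bobbed; none are. The unknown parent is most likely homozygous dominant (TT).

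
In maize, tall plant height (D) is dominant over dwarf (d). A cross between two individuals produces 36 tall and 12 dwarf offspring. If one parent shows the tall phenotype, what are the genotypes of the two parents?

Observed offspring: 36 tall, 12 dwarf
The observed ratio simplifies to 3:1. Dwarf (dd) offspring appear, so each parent must contribute one d allele. The parent stated to show tall carries D, so it is Dd. The other parent is then either Dd or dd: Dd × dd would give a 1:1 split, whereas Dd × Dd gives 3:1 — matching the data. So both parents are heterozygous (Dd × Dd).
Parent genotypes: Dd × Dd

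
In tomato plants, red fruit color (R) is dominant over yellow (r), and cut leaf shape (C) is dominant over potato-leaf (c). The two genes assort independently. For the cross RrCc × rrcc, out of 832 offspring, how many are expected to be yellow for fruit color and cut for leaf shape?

Dihybrid cross RrCc × rrcc — consider each gene separately:
fruit color: Rr × rr → 2 Rr, 2 rr → 2 R_ : 2 rr (out of 4)
leaf shape: Cc × cc → 2 Cc, 2 cc → 2 C_ : 2 cc (out of 4)
Looking for: yellow (rr) and cut (C_)
P(yellow) = 2/4, P(cut) = 2/4
P(both) = 2/4 × 2/4 = 4/16 = 1/4
Expected count = 1/4 × 832 = 208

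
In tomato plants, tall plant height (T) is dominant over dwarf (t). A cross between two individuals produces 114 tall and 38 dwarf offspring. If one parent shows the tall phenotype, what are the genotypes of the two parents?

Observed offspring: 114 tall, 38 dwarf
The observed ratio simplifies to 3:1. Dwarf (tt) offspring appear, so each parent must contribute one t allele. The parent stated to show tall carries T, so it is Tt. The other parent is then either Tt or tt: Tt × tt would give a 1:1 split, whereas Tt × Tt gives 3:1 — matching the data. So both parents are heterozygous (Tt × Tt).
Parent genotypes: Tt × Tt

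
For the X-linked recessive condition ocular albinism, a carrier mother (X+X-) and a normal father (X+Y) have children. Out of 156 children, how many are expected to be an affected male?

Cross: X+X- × X+Y
Offspring: 1 X+X+, 1 X+Y, 1 X+X-, 1 X-Y
Probability of an affected male: 1/4
Expected count = 1/4 × 156 = 39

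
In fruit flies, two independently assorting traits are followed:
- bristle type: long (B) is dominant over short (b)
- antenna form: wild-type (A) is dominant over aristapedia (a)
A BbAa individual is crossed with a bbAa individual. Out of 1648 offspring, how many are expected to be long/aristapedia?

Dihybrid cross BbAa × bbAa — consider each gene separately:
bristle type: Bb × bb → 2 Bb, 2 bb → 2 B_ : 2 bb (out of 4)
antenna form: Aa × Aa → 1 AA, 2 Aa, 1 aa → 3 A_ : 1 aa (out of 4)
Combine (counts out of 4 × 4 = 16): long/wild-type (B_A_) = 2×3 = 6; long/aristapedia (B_aa) = 2×1 = 2; short/wild-type (bbA_) = 2×3 = 6; short/aristapedia (bbaa) = 2×1 = 2
Phenotype counts (out of 16): 6 long/wild-type, 2 long/aristapedia, 6 short/wild-type, 2 short/aristapedia
long/aristapedia: 2 out of 16 → fraction 1/8
Expected count = 1/8 × 1648 = 206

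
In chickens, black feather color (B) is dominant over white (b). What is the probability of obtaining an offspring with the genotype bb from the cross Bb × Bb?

Punnett square for Bb × Bb:
Offspring genotypes: 1 BB, 2 Bb, 1 bb
Total offspring: 4
Count with target: 1
Probability: 1/4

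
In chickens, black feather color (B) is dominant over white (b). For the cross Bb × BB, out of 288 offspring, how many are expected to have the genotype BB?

Punnett square for Bb × BB:
Offspring genotypes: 2 BB, 2 Bb
Total offspring: 4
Count with target: 2
Probability: 2/4 = 1/2
Expected count = 1/2 × 288 = 144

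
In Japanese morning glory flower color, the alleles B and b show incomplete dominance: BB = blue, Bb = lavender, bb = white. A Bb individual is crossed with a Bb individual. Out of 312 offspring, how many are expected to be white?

Punnett square for Bb × Bb:
Offspring genotypes: 1 BB, 2 Bb, 1 bb
Phenotype counts: 1 blue, 2 lavender, 1 white
white: 1 out of 4 → fraction 1/4
Expected count = 1/4 × 312 = 78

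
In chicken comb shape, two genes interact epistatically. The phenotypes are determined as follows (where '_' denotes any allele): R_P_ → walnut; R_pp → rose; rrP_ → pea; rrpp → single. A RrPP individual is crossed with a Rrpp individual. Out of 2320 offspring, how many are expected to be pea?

Cross: RrPP × Rrpp — consider each gene separately:
R gene: Rr × Rr → 1 RR, 2 Rr, 1 rr → 3 R_ : 1 rr (out of 4)
P gene: PP × pp → 4 Pp → 4 P_ (out of 4)
Genotype classes (out of 4 × 4 = 16): R_P_ = 3×4 = 12; rrP_ = 1×4 = 4
Apply the phenotype rules: R_P_ (12) → walnut; rrP_ (4) → pea
Phenotype counts (out of 16): 12 walnut, 4 pea
pea: 4 out of 16 → fraction 1/4
Expected count = 1/4 × 2320 = 580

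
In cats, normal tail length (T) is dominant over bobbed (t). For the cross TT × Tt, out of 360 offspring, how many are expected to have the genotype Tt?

Punnett square for TT × Tt:
Offspring genotypes: 2 TT, 2 Tt
Total offspring: 4
Count with target: 2
Probability: 2/4 = 1/2
Expected count = 1/2 × 360 = 180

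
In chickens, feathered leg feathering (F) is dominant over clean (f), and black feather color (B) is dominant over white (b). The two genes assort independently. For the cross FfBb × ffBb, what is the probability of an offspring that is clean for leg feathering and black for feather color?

Dihybrid cross FfBb × ffBb — consider each gene separately:
leg feathering: Ff × ff → 2 Ff, 2 ff → 2 F_ : 2 ff (out of 4)
feather color: Bb × Bb → 1 BB, 2 Bb, 1 bb → 3 B_ : 1 bb (out of 4)
Looking for: clean (ff) and black (B_)
P(clean) = 2/4, P(black) = 3/4
P(both) = 2/4 × 3/4 = 6/16 = 3/8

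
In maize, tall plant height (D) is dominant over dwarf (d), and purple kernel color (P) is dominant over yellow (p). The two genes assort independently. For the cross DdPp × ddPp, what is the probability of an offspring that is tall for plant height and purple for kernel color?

Dihybrid cross DdPp × ddPp — consider each gene separately:
plant height: Dd × dd → 2 Dd, 2 dd → 2 D_ : 2 dd (out of 4)
kernel color: Pp × Pp → 1 PP, 2 Pp, 1 pp → 3 P_ : 1 pp (out of 4)
Looking for: tall (D_) and purple (P_)
P(tall) = 2/4, P(purple) = 3/4
P(both) = 2/4 × 3/4 = 6/16 = 3/8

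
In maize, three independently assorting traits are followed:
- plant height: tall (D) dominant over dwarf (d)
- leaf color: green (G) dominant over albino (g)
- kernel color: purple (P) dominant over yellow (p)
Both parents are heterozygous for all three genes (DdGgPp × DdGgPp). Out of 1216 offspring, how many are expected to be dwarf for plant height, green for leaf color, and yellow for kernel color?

Trihybrid cross: DdGgPp × DdGgPp
Each trait segregates independently with a 3:1 phenotypic ratio, so each gene contributes 3/4 (dominant) or 1/4 (recessive).
Target: dwarf (plant height), green (leaf color), yellow (kernel color)
Probability = product of independent per-trait probabilities
= 1/4 × 3/4 × 1/4 = 3/64
Expected count = 3/64 × 1216 = 57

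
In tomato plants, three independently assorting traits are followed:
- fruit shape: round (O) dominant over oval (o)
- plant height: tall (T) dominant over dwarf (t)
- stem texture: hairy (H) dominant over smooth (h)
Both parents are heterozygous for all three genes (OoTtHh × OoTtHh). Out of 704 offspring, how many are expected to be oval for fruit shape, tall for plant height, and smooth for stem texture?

Trihybrid cross: OoTtHh × OoTtHh
Each trait segregates independently with a 3:1 phenotypic ratio, so each gene contributes 3/4 (dominant) or 1/4 (recessive).
Target: oval (fruit shape), tall (plant height), smooth (stem texture)
Probability = product of independent per-trait probabilities
= 1/4 × 3/4 × 1/4 = 3/64
Expected count = 3/64 × 704 = 33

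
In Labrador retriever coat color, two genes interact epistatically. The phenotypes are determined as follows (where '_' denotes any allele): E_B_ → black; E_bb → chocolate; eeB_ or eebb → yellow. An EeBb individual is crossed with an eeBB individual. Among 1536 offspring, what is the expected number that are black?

Cross: EeBb × eeBB — consider each gene separately:
E gene: Ee × ee → 2 Ee, 2 ee → 2 E_ : 2 ee (out of 4)
B gene: Bb × BB → 2 BB, 2 Bb → 4 B_ (out of 4)
Genotype classes (out of 4 × 4 = 16): E_B_ = 2×4 = 8; eeB_ = 2×4 = 8
Apply the phenotype rules: E_B_ (8) → black; eeB_ (8) → yellow
Phenotype counts (out of 16): 8 black, 8 yellow
black: 8 out of 16 → fraction 1/2
Expected count = 1/2 × 1536 = 768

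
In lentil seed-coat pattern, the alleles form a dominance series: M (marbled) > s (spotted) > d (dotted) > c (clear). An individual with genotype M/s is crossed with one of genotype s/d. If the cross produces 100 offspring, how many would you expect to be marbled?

Cross: M/s × s/d
Allele dominance: M > s > d > c
Offspring genotypes: 1 M/s, 1 M/d, 1 s/s, 1 s/d
Phenotype counts: 2 marbled, 2 spotted
marbled: 2 out of 4 → fraction 1/2
Expected count = 1/2 × 100 = 50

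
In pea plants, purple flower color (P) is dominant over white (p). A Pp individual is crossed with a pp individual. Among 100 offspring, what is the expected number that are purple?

Punnett square for Pp × pp:
Offspring genotypes: 2 Pp, 2 pp
purple: 2, white: 2
purple: 2 out of 4 → fraction 1/2
Expected count = 1/2 × 100 = 50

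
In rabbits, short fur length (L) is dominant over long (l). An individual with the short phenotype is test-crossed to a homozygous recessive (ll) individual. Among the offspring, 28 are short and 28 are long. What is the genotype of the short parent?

Test cross: ? × ll
Offspring: 28 short, 28 long — approximately 1:1.
A 1:1 ratio in a test cross indicates the unknown parent is heterozygous (Ll).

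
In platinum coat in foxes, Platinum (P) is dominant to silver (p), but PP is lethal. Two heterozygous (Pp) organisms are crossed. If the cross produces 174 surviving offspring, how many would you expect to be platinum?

Cross: Pp × Pp
Punnett square offspring (before lethality): 1 PP, 2 Pp, 1 pp
The PP genotype is lethal (embryos die); surviving offspring: 2 Pp, 1 pp
platinum: 2 out of 3 → fraction 2/3
Expected count = 2/3 × 174 = 116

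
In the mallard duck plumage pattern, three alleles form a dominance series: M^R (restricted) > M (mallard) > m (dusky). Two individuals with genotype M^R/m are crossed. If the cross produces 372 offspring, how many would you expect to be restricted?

Cross: M^R/m × M^R/m
Allele dominance: M^R > M > m
Offspring genotypes: 1 M^R/M^R, 2 M^R/m, 1 m/m
Phenotype counts: 3 restricted, 1 dusky
restricted: 3 out of 4 → fraction 3/4
Expected count = 3/4 × 372 = 279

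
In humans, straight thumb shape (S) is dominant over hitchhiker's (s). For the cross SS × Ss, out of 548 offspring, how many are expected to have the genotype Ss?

Punnett square for SS × Ss:
Offspring genotypes: 2 SS, 2 Ss
Total offspring: 4
Count with target: 2
Probability: 2/4 = 1/2
Expected count = 1/2 × 548 = 274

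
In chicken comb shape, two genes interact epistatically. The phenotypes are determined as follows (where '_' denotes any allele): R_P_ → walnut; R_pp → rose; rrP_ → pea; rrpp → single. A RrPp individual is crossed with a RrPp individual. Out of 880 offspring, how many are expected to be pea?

Cross: RrPp × RrPp — consider each gene separately:
R gene: Rr × Rr → 1 RR, 2 Rr, 1 rr → 3 R_ : 1 rr (out of 4)
P gene: Pp × Pp → 1 PP, 2 Pp, 1 pp → 3 P_ : 1 pp (out of 4)
Genotype classes (out of 4 × 4 = 16): R_P_ = 3×3 = 9; R_pp = 3×1 = 3; rrP_ = 1×3 = 3; rrpp = 1×1 = 1
Apply the phenotype rules: R_P_ (9) → walnut; R_pp (3) → rose; rrP_ (3) → pea; rrpp (1) → single
Phenotype counts (out of 16): 9 walnut, 3 rose, 3 pea, 1 single
pea: 3 out of 16 → fraction 3/16
Expected count = 3/16 × 880 = 165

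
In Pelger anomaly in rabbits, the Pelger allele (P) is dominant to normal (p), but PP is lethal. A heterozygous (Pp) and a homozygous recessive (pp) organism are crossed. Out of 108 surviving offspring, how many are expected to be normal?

Cross: Pp × pp
Punnett square offspring (before lethality): 2 Pp, 2 pp
No PP offspring are produced in this cross.
normal: 2 out of 4 → fraction 1/2
Expected count = 1/2 × 108 = 54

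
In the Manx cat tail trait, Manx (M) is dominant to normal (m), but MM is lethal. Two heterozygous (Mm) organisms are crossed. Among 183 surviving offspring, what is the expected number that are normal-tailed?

Cross: Mm × Mm
Punnett square offspring (before lethality): 1 MM, 2 Mm, 1 mm
The MM genotype is lethal (embryos die); surviving offspring: 2 Mm, 1 mm
normal-tailed: 1 out of 3 → fraction 1/3
Expected count = 1/3 × 183 = 61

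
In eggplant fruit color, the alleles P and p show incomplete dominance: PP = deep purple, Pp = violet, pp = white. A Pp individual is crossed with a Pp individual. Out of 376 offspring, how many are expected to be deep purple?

Punnett square for Pp × Pp:
Offspring genotypes: 1 PP, 2 Pp, 1 pp
Phenotype counts: 1 deep purple, 2 violet, 1 white
deep purple: 1 out of 4 → fraction 1/4
Expected count = 1/4 × 376 = 94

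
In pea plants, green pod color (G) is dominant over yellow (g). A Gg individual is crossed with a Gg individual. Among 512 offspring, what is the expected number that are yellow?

Punnett square for Gg × Gg:
Offspring genotypes: 1 GG, 2 Gg, 1 gg
green: 3, yellow: 1
yellow: 1 out of 4 → fraction 1/4
Expected count = 1/4 × 512 = 128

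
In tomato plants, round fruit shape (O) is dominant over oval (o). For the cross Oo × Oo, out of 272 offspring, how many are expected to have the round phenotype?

Punnett square for Oo × Oo:
Offspring genotypes: 1 OO, 2 Oo, 1 oo
Total offspring: 4
Count with target: 3
Probability: 3/4
Expected count = 3/4 × 272 = 204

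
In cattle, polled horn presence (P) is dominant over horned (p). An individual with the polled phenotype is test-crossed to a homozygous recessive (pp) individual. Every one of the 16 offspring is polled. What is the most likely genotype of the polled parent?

Test cross: ? × pp
All offspring are polled.
If the unknown parent were heterozygous (Pp), about half of 16 offspring would be horned; none are. The unknown parent is most likely homozygous dominant (PP).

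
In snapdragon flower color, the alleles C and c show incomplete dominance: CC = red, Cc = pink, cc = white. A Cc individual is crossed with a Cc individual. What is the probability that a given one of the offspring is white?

Punnett square for Cc × Cc:
Offspring genotypes: 1 CC, 2 Cc, 1 cc
Phenotype counts: 1 red, 2 pink, 1 white
white: 1 out of 4
Probability: 1/4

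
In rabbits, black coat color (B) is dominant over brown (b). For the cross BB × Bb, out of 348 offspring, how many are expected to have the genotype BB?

Punnett square for BB × Bb:
Offspring genotypes: 2 BB, 2 Bb
Total offspring: 4
Count with target: 2
Probability: 2/4 = 1/2
Expected count = 1/2 × 348 = 174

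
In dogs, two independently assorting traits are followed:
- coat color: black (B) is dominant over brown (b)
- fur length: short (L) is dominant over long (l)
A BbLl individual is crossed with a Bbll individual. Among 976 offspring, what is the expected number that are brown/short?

Dihybrid cross BbLl × Bbll — consider each gene separately:
coat color: Bb × Bb → 1 BB, 2 Bb, 1 bb → 3 B_ : 1 bb (out of 4)
fur length: Ll × ll → 2 Ll, 2 ll → 2 L_ : 2 ll (out of 4)
Combine (counts out of 4 × 4 = 16): black/short (B_L_) = 3×2 = 6; black/long (B_ll) = 3×2 = 6; brown/short (bbL_) = 1×2 = 2; brown/long (bbll) = 1×2 = 2
Phenotype counts (out of 16): 6 black/short, 6 black/long, 2 brown/short, 2 brown/long
brown/short: 2 out of 16 → fraction 1/8
Expected count = 1/8 × 976 = 122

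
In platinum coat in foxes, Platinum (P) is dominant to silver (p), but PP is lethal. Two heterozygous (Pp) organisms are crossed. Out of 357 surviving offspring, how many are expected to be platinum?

Cross: Pp × Pp
Punnett square offspring (before lethality): 1 PP, 2 Pp, 1 pp
The PP genotype is lethal (embryos die); surviving offspring: 2 Pp, 1 pp
platinum: 2 out of 3 → fraction 2/3
Expected count = 2/3 × 357 = 238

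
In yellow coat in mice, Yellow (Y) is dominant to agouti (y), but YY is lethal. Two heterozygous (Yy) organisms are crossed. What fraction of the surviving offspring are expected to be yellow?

Cross: Yy × Yy
Punnett square offspring (before lethality): 1 YY, 2 Yy, 1 yy
The YY genotype is lethal (embryos die); surviving offspring: 2 Yy, 1 yy
yellow: 2 out of 3
Probability: 2/3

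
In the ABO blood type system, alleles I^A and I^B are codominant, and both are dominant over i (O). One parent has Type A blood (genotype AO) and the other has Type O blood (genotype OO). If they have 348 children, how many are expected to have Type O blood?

Cross: AO × OO
Possible offspring genotypes: 2 AO, 2 OO
Blood type counts: 2 Type A, 2 Type O
Probability of Type O: 2/4 = 1/2
Expected count = 1/2 × 348 = 174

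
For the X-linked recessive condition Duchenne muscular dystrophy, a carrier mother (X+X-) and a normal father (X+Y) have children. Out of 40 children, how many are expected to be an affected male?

Cross: X+X- × X+Y
Offspring: 1 X+X+, 1 X+Y, 1 X+X-, 1 X-Y
Probability of an affected male: 1/4
Expected count = 1/4 × 40 = 10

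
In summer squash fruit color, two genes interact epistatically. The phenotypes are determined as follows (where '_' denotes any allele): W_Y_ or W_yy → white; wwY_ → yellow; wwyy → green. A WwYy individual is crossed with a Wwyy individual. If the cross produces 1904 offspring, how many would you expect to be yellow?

Cross: WwYy × Wwyy — consider each gene separately:
W gene: Ww × Ww → 1 WW, 2 Ww, 1 ww → 3 W_ : 1 ww (out of 4)
Y gene: Yy × yy → 2 Yy, 2 yy → 2 Y_ : 2 yy (out of 4)
Genotype classes (out of 4 × 4 = 16): W_Y_ = 3×2 = 6; W_yy = 3×2 = 6; wwY_ = 1×2 = 2; wwyy = 1×2 = 2
Apply the phenotype rules: W_Y_ (6) + W_yy (6) → white; wwY_ (2) → yellow; wwyy (2) → green
Phenotype counts (out of 16): 12 white, 2 yellow, 2 green
yellow: 2 out of 16 → fraction 1/8
Expected count = 1/8 × 1904 = 238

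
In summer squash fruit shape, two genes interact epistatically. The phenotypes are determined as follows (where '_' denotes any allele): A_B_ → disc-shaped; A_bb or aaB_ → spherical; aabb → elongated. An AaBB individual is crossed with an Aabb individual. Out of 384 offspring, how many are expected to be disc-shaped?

Cross: AaBB × Aabb — consider each gene separately:
A gene: Aa × Aa → 1 AA, 2 Aa, 1 aa → 3 A_ : 1 aa (out of 4)
B gene: BB × bb → 4 Bb → 4 B_ (out of 4)
Genotype classes (out of 4 × 4 = 16): A_B_ = 3×4 = 12; aaB_ = 1×4 = 4
Apply the phenotype rules: A_B_ (12) → disc-shaped; aaB_ (4) → spherical
Phenotype counts (out of 16): 12 disc-shaped, 4 spherical
disc-shaped: 12 out of 16 → fraction 3/4
Expected count = 3/4 × 384 = 288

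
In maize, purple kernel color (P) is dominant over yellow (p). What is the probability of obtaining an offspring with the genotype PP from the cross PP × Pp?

Punnett square for PP × Pp:
Offspring genotypes: 2 PP, 2 Pp
Total offspring: 4
Count with target: 2
Probability: 2/4 = 1/2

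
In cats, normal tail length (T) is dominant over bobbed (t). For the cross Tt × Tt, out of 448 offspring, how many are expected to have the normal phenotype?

Punnett square for Tt × Tt:
Offspring genotypes: 1 TT, 2 Tt, 1 tt
Total offspring: 4
Count with target: 3
Probability: 3/4
Expected count = 3/4 × 448 = 336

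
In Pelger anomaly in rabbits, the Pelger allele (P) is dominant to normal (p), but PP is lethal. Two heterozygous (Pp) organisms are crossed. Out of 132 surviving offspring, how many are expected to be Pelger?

Cross: Pp × Pp
Punnett square offspring (before lethality): 1 PP, 2 Pp, 1 pp
The PP genotype is lethal (embryos die); surviving offspring: 2 Pp, 1 pp
Pelger: 2 out of 3 → fraction 2/3
Expected count = 2/3 × 132 = 88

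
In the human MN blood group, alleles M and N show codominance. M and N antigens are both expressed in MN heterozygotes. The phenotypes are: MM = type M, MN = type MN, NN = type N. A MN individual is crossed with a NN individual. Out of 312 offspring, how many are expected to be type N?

Punnett square for MN × NN:
Offspring genotypes: 2 MN, 2 NN
Phenotype counts: 2 type MN, 2 type N
type N: 2 out of 4 → fraction 1/2
Expected count = 1/2 × 312 = 156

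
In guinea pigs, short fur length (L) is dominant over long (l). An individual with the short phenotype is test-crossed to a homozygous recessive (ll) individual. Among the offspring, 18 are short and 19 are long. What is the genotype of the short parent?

Test cross: ? × ll
Offspring: 18 short, 19 long — approximately 1:1.
A 1:1 ratio in a test cross indicates the unknown parent is heterozygous (Ll).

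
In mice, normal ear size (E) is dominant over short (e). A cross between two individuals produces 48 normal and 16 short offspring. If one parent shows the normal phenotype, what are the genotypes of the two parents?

Observed offspring: 48 normal, 16 short
The observed ratio simplifies to 3:1. Short (ee) offspring appear, so each parent must contribute one e allele. The parent stated to show normal carries E, so it is Ee. The other parent is then either Ee or ee: Ee × ee would give a 1:1 split, whereas Ee × Ee gives 3:1 — matching the data. So both parents are heterozygous (Ee × Ee).
Parent genotypes: Ee × Ee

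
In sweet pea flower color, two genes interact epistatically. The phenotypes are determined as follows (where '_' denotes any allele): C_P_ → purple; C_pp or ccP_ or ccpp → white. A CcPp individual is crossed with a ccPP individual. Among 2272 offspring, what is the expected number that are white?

Cross: CcPp × ccPP — consider each gene separately:
C gene: Cc × cc → 2 Cc, 2 cc → 2 C_ : 2 cc (out of 4)
P gene: Pp × PP → 2 PP, 2 Pp → 4 P_ (out of 4)
Genotype classes (out of 4 × 4 = 16): C_P_ = 2×4 = 8; ccP_ = 2×4 = 8
Apply the phenotype rules: C_P_ (8) → purple; ccP_ (8) → white
Phenotype counts (out of 16): 8 purple, 8 white
white: 8 out of 16 → fraction 1/2
Expected count = 1/2 × 2272 = 1136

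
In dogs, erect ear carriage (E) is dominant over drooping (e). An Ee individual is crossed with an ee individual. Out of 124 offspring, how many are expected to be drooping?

Punnett square for Ee × ee:
Offspring genotypes: 2 Ee, 2 ee
erect: 2, drooping: 2
drooping: 2 out of 4 → fraction 1/2
Expected count = 1/2 × 124 = 62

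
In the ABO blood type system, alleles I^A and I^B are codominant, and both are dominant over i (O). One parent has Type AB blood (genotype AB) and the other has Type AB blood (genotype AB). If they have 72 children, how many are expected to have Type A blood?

Cross: AB × AB
Possible offspring genotypes: 1 AA, 2 AB, 1 BB
Blood type counts: 1 Type A, 2 Type AB, 1 Type B
Probability of Type A: 1/4
Expected count = 1/4 × 72 = 18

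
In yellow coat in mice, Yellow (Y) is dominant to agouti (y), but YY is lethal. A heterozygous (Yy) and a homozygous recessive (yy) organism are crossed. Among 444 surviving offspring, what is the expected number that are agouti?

Cross: Yy × yy
Punnett square offspring (before lethality): 2 Yy, 2 yy
No YY offspring are produced in this cross.
agouti: 2 out of 4 → fraction 1/2
Expected count = 1/2 × 444 = 222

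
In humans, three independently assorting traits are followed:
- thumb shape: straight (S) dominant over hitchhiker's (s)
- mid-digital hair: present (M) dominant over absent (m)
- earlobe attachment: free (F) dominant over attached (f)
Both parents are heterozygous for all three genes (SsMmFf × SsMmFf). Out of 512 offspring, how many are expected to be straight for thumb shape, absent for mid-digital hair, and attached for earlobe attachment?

Trihybrid cross: SsMmFf × SsMmFf
Each trait segregates independently with a 3:1 phenotypic ratio, so each gene contributes 3/4 (dominant) or 1/4 (recessive).
Target: straight (thumb shape), absent (mid-digital hair), attached (earlobe attachment)
Probability = product of independent per-trait probabilities
= 3/4 × 1/4 × 1/4 = 3/64
Expected count = 3/64 × 512 = 24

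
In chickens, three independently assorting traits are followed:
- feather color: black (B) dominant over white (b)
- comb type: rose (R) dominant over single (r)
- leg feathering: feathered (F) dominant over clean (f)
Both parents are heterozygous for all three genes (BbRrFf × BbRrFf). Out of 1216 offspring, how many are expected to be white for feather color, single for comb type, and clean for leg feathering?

Trihybrid cross: BbRrFf × BbRrFf
Each trait segregates independently with a 3:1 phenotypic ratio, so each gene contributes 3/4 (dominant) or 1/4 (recessive).
Target: white (feather color), single (comb type), clean (leg feathering)
Probability = product of independent per-trait probabilities
= 1/4 × 1/4 × 1/4 = 1/64
Expected count = 1/64 × 1216 = 19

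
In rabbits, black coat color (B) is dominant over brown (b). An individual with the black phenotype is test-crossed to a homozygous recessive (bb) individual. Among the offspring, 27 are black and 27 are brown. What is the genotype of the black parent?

Test cross: ? × bb
Offspring: 27 black, 27 brown — approximately 1:1.
A 1:1 ratio in a test cross indicates the unknown parent is heterozygous (Bb).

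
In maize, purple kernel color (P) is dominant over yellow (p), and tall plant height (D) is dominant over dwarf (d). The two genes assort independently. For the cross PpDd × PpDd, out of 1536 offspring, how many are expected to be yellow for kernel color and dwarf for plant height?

Dihybrid cross PpDd × PpDd — consider each gene separately:
kernel color: Pp × Pp → 1 PP, 2 Pp, 1 pp → 3 P_ : 1 pp (out of 4)
plant height: Dd × Dd → 1 DD, 2 Dd, 1 dd → 3 D_ : 1 dd (out of 4)
Looking for: yellow (pp) and dwarf (dd)
P(yellow) = 1/4, P(dwarf) = 1/4
P(both) = 1/4 × 1/4 = 1/16
Expected count = 1/16 × 1536 = 96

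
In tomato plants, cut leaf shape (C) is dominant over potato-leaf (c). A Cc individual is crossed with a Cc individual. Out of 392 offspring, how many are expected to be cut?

Punnett square for Cc × Cc:
Offspring genotypes: 1 CC, 2 Cc, 1 cc
cut: 3, potato-leaf: 1
cut: 3 out of 4 → fraction 3/4
Expected count = 3/4 × 392 = 294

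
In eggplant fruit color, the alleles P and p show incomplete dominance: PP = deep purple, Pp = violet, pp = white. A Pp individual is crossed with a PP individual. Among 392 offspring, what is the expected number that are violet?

Punnett square for Pp × PP:
Offspring genotypes: 2 PP, 2 Pp
Phenotype counts: 2 deep purple, 2 violet
violet: 2 out of 4 → fraction 1/2
Expected count = 1/2 × 392 = 196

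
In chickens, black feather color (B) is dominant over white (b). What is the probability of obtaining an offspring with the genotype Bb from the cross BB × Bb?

Punnett square for BB × Bb:
Offspring genotypes: 2 BB, 2 Bb
Total offspring: 4
Count with target: 2
Probability: 2/4 = 1/2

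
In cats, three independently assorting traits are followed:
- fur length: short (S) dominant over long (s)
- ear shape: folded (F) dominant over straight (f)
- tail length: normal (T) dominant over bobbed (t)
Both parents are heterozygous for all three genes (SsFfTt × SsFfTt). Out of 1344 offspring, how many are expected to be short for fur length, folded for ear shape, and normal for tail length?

Trihybrid cross: SsFfTt × SsFfTt
Each trait segregates independently with a 3:1 phenotypic ratio, so each gene contributes 3/4 (dominant) or 1/4 (recessive).
Target: short (fur length), folded (ear shape), normal (tail length)
Probability = product of independent per-trait probabilities
= 3/4 × 3/4 × 3/4 = 27/64
Expected count = 27/64 × 1344 = 567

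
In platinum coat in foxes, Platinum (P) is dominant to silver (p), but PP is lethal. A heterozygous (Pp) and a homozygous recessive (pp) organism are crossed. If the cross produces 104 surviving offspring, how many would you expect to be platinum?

Cross: Pp × pp
Punnett square offspring (before lethality): 2 Pp, 2 pp
No PP offspring are produced in this cross.
platinum: 2 out of 4 → fraction 1/2
Expected count = 1/2 × 104 = 52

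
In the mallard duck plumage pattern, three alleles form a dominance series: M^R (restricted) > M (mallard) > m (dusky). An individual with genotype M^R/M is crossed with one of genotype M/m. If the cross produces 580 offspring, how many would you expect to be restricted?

Cross: M^R/M × M/m
Allele dominance: M^R > M > m
Offspring genotypes: 1 M^R/M, 1 M^R/m, 1 M/M, 1 M/m
Phenotype counts: 2 restricted, 2 mallard
restricted: 2 out of 4 → fraction 1/2
Expected count = 1/2 × 580 = 290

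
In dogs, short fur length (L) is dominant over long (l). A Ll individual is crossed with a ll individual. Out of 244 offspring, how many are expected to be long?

Punnett square for Ll × ll:
Offspring genotypes: 2 Ll, 2 ll
short: 2, long: 2
long: 2 out of 4 → fraction 1/2
Expected count = 1/2 × 244 = 122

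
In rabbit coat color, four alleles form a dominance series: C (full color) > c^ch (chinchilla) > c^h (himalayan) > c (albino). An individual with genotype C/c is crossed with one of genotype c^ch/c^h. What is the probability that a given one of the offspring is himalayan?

Cross: C/c × c^ch/c^h
Allele dominance: C > c^ch > c^h > c
Offspring genotypes: 1 C/c^ch, 1 C/c^h, 1 c^ch/c, 1 c^h/c
Phenotype counts: 2 full color, 1 chinchilla, 1 himalayan
himalayan: 1 out of 4
Probability: 1/4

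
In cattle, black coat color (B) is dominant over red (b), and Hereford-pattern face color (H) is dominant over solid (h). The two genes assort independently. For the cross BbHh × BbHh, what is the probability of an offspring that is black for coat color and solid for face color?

Dihybrid cross BbHh × BbHh — consider each gene separately:
coat color: Bb × Bb → 1 BB, 2 Bb, 1 bb → 3 B_ : 1 bb (out of 4)
face color: Hh × Hh → 1 HH, 2 Hh, 1 hh → 3 H_ : 1 hh (out of 4)
Looking for: black (B_) and solid (hh)
P(black) = 3/4, P(solid) = 1/4
P(both) = 3/4 × 1/4 = 3/16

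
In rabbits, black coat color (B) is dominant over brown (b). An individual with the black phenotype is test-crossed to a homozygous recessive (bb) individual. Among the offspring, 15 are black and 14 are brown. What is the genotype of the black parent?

Test cross: ? × bb
Offspring: 15 black, 14 brown — approximately 1:1.
A 1:1 ratio in a test cross indicates the unknown parent is heterozygous (Bb).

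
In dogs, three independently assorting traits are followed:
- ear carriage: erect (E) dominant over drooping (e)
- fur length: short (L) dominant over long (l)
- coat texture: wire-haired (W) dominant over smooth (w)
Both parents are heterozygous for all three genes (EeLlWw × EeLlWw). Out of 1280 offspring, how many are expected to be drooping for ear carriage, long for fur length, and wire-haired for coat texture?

Trihybrid cross: EeLlWw × EeLlWw
Each trait segregates independently with a 3:1 phenotypic ratio, so each gene contributes 3/4 (dominant) or 1/4 (recessive).
Target: drooping (ear carriage), long (fur length), wire-haired (coat texture)
Probability = product of independent per-trait probabilities
= 1/4 × 1/4 × 3/4 = 3/64
Expected count = 3/64 × 1280 = 60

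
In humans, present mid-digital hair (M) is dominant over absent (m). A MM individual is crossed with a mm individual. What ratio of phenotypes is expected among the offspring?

Punnett square for MM × mm:
Offspring genotypes: 4 Mm
present: 4, absent: 0
Ratio: all present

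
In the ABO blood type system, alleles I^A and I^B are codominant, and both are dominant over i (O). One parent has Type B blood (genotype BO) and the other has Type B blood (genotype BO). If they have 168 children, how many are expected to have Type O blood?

Cross: BO × BO
Possible offspring genotypes: 1 BB, 2 BO, 1 OO
Blood type counts: 3 Type B, 1 Type O
Probability of Type O: 1/4
Expected count = 1/4 × 168 = 42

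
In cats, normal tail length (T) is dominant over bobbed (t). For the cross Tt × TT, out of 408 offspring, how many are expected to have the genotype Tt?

Punnett square for Tt × TT:
Offspring genotypes: 2 TT, 2 Tt
Total offspring: 4
Count with target: 2
Probability: 2/4 = 1/2
Expected count = 1/2 × 408 = 204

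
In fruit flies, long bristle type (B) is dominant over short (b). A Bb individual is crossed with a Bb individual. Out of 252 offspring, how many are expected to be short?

Punnett square for Bb × Bb:
Offspring genotypes: 1 BB, 2 Bb, 1 bb
long: 3, short: 1
short: 1 out of 4 → fraction 1/4
Expected count = 1/4 × 252 = 63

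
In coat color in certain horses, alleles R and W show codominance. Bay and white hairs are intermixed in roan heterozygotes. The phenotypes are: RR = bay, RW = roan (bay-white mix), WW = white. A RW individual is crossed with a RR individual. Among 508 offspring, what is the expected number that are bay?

Punnett square for RW × RR:
Offspring genotypes: 2 RR, 2 RW
Phenotype counts: 2 bay, 2 roan (bay-white mix)
bay: 2 out of 4 → fraction 1/2
Expected count = 1/2 × 508 = 254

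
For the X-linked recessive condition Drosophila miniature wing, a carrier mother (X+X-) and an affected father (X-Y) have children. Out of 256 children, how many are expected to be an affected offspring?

Cross: X+X- × X-Y
Offspring: 1 X+X-, 1 X+Y, 1 X-X-, 1 X-Y
Probability of an affected offspring: 2/4 = 1/2
Expected count = 1/2 × 256 = 128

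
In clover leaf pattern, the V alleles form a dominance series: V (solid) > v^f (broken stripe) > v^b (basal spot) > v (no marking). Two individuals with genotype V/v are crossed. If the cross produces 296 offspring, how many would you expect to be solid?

Cross: V/v × V/v
Allele dominance: V > v^f > v^b > v
Offspring genotypes: 1 V/V, 2 V/v, 1 v/v
Phenotype counts: 3 solid, 1 unmarked
solid: 3 out of 4 → fraction 3/4
Expected count = 3/4 × 296 = 222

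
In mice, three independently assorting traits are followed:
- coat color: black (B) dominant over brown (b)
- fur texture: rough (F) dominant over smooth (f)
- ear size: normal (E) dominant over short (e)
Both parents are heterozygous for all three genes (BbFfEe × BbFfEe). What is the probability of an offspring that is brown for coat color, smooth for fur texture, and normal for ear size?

Trihybrid cross: BbFfEe × BbFfEe
Each trait segregates independently with a 3:1 phenotypic ratio, so each gene contributes 3/4 (dominant) or 1/4 (recessive).
Target: brown (coat color), smooth (fur texture), normal (ear size)
Probability = product of independent per-trait probabilities
= 1/4 × 1/4 × 3/4 = 3/64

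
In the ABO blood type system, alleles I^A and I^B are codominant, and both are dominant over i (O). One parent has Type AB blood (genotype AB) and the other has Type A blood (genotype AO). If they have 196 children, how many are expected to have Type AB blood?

Cross: AB × AO
Possible offspring genotypes: 1 AA, 1 AO, 1 AB, 1 BO
Blood type counts: 2 Type A, 1 Type AB, 1 Type B
Probability of Type AB: 1/4
Expected count = 1/4 × 196 = 49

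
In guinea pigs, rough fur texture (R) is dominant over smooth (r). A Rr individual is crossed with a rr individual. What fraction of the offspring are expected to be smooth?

Punnett square for Rr × rr:
Offspring genotypes: 2 Rr, 2 rr
rough: 2, smooth: 2
smooth: 2 out of 4
Probability: 2/4 = 1/2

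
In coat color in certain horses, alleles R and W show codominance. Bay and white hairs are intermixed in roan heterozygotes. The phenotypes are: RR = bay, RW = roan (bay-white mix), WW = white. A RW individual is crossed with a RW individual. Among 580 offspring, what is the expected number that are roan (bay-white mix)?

Punnett square for RW × RW:
Offspring genotypes: 1 RR, 2 RW, 1 WW
Phenotype counts: 1 bay, 2 roan (bay-white mix), 1 white
roan (bay-white mix): 2 out of 4 → fraction 1/2
Expected count = 1/2 × 580 = 290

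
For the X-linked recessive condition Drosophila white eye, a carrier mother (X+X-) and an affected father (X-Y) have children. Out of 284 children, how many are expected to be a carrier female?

Cross: X+X- × X-Y
Offspring: 1 X+X-, 1 X+Y, 1 X-X-, 1 X-Y
Probability of a carrier female: 1/4
Expected count = 1/4 × 284 = 71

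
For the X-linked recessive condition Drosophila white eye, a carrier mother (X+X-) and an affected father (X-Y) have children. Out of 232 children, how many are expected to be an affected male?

Cross: X+X- × X-Y
Offspring: 1 X+X-, 1 X+Y, 1 X-X-, 1 X-Y
Probability of an affected male: 1/4
Expected count = 1/4 × 232 = 58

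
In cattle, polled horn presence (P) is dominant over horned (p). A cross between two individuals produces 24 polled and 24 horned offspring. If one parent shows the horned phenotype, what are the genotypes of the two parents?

Observed offspring: 24 polled, 24 horned
The observed ratio simplifies to 1:1. One parent shows horned, so its genotype must be pp. A 1:1 offspring split requires the other parent to be heterozygous (Pp).
Parent genotypes: pp × Pp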